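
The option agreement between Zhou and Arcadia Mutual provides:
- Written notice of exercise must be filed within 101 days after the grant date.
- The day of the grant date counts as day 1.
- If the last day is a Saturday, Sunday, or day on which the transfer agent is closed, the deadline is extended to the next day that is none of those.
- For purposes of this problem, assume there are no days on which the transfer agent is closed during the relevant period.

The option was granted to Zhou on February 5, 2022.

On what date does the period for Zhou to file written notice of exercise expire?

May 16, 2022

Counting February 5, 2022 as day 1, day 101 is May 16, 2022.
May 16, 2022 is a Monday and not a day on which the transfer agent is closed, so no extension applies.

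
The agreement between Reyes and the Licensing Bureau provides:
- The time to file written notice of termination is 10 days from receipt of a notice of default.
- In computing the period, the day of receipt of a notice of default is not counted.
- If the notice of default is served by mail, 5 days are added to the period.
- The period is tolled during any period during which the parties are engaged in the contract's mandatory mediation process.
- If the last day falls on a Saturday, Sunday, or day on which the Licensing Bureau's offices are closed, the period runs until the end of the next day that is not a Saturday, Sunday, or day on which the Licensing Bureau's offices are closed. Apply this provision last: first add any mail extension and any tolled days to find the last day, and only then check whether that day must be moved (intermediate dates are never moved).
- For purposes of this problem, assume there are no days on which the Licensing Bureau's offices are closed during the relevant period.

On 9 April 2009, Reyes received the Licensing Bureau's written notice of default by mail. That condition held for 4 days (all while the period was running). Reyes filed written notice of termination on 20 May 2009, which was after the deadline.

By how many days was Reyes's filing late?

22 days

10 days after 9 April 2009 is April 19, 2009.
Service was by mail, adding 5 days: April 19, 2009 + 5 days = April 24, 2009.
Tolling adds 4 days: April 24, 2009 + 4 days = April 28, 2009.
April 28, 2009 is a Tuesday and not a day on which the Licensing Bureau's offices are closed, so no extension applies.
The deadline is April 28, 2009; from April 28, 2009 to May 20, 2009 is 22 days.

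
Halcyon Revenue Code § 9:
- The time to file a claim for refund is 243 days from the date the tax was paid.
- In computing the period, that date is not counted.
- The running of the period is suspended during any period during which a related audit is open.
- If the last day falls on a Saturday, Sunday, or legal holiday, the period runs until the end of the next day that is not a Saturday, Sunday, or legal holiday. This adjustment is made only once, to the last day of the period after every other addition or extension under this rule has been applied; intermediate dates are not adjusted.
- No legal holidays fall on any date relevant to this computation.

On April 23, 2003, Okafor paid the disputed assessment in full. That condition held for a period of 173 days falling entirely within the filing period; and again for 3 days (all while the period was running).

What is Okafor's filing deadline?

243 days after April 23, 2003 is December 22, 2003.
Tolling adds 173 days: December 22, 2003 + 173 days = June 12, 2004.
Tolling adds 3 days: June 12, 2004 + 3 days = June 15, 2004.
June 15, 2004 is a Tuesday and not a legal holiday, so no extension applies.

June 15, 2004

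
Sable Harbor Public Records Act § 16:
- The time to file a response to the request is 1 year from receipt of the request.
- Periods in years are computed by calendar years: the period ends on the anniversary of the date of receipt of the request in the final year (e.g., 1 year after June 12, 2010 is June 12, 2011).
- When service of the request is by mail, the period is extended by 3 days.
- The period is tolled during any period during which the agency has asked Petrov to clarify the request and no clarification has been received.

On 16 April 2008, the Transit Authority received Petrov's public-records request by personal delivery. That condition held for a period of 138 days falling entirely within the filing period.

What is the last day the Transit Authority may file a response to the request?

1 year after 16 April 2008 is April 16, 2009.
Service was not by mail, so no mail extension applies.
Tolling adds 138 days: April 16, 2009 + 138 days = September 1, 2009.

September 1, 2009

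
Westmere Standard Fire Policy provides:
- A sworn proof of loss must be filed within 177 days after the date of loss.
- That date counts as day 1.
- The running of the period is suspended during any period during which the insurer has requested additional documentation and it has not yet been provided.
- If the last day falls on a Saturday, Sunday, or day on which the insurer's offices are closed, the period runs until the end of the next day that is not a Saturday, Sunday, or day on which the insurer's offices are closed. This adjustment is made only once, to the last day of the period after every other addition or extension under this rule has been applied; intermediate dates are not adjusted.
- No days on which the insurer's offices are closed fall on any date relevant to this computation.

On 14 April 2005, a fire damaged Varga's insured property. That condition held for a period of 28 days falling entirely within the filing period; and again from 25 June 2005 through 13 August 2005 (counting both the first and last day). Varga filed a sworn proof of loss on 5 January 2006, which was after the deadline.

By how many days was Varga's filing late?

Counting 14 April 2005 as day 1, day 177 is October 7, 2005.
Tolling adds 28 days: October 7, 2005 + 28 days = November 4, 2005.
From June 25, 2005 through August 13, 2005 inclusive is 50 days; tolling adds 50 days: November 4, 2005 + 50 days = December 24, 2005.
December 24, 2005 is Saturday; December 25, 2005 is Sunday. The next qualifying day is December 26, 2005.
The deadline is December 26, 2005; from December 26, 2005 to January 5, 2006 is 10 days.

10 days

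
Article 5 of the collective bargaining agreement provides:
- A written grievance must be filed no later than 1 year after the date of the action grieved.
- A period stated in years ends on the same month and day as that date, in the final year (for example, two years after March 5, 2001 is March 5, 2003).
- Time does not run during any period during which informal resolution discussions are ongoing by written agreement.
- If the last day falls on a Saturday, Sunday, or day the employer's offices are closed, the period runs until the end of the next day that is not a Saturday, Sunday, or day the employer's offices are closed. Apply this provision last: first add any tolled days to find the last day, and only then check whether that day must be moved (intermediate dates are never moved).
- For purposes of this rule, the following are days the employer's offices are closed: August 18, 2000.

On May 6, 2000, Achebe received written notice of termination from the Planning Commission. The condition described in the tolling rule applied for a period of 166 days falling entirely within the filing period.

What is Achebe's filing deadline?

1 year after May 6, 2000 is May 6, 2001.
Tolling adds 166 days: May 6, 2001 + 166 days = October 19, 2001.
October 19, 2001 is a Friday and not a day the employer's offices are closed, so no extension applies.

October 19, 2001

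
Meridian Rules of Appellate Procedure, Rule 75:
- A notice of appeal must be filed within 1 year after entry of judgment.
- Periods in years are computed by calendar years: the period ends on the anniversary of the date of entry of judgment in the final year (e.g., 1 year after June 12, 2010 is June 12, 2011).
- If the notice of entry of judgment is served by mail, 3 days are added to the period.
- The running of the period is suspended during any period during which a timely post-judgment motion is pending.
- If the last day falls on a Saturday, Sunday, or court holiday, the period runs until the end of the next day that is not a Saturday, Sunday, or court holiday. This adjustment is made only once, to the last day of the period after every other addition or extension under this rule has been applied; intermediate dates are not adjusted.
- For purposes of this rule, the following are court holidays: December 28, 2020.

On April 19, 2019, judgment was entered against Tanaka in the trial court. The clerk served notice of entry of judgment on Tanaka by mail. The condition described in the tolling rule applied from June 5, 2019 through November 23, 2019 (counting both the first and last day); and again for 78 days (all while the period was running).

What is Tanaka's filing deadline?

December 29, 2020

1 year after April 19, 2019 is April 19, 2020.
Service was by mail, adding 3 days: April 19, 2020 + 3 days = April 22, 2020.
From June 5, 2019 through November 23, 2019 inclusive is 172 days; tolling adds 172 days: April 22, 2020 + 172 days = October 11, 2020.
Tolling adds 78 days: October 11, 2020 + 78 days = December 28, 2020.
December 28, 2020 is a listed holiday. The next qualifying day is December 29, 2020.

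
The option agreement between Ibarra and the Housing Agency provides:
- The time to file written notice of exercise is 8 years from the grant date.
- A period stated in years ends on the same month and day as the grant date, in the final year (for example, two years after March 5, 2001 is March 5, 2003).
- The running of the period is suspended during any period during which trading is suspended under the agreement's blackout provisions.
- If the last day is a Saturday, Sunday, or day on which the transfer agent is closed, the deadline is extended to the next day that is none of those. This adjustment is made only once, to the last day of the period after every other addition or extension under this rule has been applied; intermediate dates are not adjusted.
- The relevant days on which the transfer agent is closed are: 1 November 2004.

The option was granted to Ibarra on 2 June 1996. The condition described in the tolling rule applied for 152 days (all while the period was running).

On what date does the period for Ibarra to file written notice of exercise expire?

8 years after 2 June 1996 is June 2, 2004.
Tolling adds 152 days: June 2, 2004 + 152 days = November 1, 2004.
November 1, 2004 is a listed holiday. The next qualifying day is November 2, 2004.

November 2, 2004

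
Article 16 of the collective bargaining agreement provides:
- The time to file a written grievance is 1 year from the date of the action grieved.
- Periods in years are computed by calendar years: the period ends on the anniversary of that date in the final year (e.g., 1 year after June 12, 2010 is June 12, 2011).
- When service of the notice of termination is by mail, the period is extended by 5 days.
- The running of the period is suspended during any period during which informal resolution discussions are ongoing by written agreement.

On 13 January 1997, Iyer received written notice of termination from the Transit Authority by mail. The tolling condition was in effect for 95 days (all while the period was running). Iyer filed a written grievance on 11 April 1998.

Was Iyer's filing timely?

Yes

1 year after 13 January 1997 is January 13, 1998.
Service was by mail, adding 5 days: January 13, 1998 + 5 days = January 18, 1998.
Tolling adds 95 days: January 18, 1998 + 95 days = April 23, 1998.
The deadline is April 23, 1998; the filing on April 11, 1998 is on or before that date.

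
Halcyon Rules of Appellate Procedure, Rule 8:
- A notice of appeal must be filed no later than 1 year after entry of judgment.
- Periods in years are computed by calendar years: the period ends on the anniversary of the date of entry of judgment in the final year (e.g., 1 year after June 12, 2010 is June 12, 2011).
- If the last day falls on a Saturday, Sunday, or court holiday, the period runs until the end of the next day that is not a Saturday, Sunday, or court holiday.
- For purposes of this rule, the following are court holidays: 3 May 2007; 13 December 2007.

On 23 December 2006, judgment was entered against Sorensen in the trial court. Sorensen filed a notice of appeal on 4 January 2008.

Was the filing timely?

No

1 year after 23 December 2006 is December 23, 2007.
December 23, 2007 is Sunday. The next qualifying day is December 24, 2007.
The deadline is December 24, 2007; the filing on January 4, 2008 is after that date.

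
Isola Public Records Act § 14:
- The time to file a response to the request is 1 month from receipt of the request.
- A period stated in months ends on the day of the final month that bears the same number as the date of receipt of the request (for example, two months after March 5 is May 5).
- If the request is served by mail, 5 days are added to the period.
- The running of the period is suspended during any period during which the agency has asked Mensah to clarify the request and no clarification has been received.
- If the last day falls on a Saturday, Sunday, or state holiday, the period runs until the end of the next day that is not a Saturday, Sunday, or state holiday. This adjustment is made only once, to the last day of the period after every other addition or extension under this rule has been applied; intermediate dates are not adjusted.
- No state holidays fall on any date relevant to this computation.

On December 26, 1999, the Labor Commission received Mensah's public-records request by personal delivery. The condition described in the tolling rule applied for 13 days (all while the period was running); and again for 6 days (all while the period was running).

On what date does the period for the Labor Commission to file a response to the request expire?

1 month after December 26, 1999 is January 26, 2000.
Service was not by mail, so no mail extension applies.
Tolling adds 13 days: January 26, 2000 + 13 days = February 8, 2000.
Tolling adds 6 days: February 8, 2000 + 6 days = February 14, 2000.
February 14, 2000 is a Monday and not a state holiday, so no extension applies.

February 14, 2000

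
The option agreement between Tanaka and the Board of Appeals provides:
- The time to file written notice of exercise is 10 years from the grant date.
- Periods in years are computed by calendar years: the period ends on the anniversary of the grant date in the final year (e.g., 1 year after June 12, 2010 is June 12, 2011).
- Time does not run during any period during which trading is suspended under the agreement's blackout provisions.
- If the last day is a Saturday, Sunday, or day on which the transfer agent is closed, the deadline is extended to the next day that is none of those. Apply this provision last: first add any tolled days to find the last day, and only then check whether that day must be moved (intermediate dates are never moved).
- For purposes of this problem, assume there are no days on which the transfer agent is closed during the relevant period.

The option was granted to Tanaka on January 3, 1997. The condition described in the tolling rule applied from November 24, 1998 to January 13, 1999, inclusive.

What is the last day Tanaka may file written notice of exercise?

February 23, 2007

10 years after January 3, 1997 is January 3, 2007.
From November 24, 1998 through January 13, 1999 inclusive is 51 days; tolling adds 51 days: January 3, 2007 + 51 days = February 23, 2007.
February 23, 2007 is a Friday and not a day on which the transfer agent is closed, so no extension applies.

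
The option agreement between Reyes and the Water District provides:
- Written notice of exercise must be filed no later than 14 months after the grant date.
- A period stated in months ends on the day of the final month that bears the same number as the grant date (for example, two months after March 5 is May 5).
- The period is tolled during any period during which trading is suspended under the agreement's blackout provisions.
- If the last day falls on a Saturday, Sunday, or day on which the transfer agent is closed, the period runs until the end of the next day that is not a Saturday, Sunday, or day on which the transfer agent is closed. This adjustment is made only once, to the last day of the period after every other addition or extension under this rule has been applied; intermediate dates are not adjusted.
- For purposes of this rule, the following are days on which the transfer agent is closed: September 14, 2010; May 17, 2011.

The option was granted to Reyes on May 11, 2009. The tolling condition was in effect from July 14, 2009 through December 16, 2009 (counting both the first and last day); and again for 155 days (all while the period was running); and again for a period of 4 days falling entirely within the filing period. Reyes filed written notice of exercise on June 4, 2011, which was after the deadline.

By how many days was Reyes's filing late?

12 days

14 months after May 11, 2009 is July 11, 2010.
From July 14, 2009 through December 16, 2009 inclusive is 156 days; tolling adds 156 days: July 11, 2010 + 156 days = December 14, 2010.
Tolling adds 155 days: December 14, 2010 + 155 days = May 18, 2011.
Tolling adds 4 days: May 18, 2011 + 4 days = May 22, 2011.
May 22, 2011 is Sunday. The next qualifying day is May 23, 2011.
The deadline is May 23, 2011; from May 23, 2011 to June 4, 2011 is 12 days.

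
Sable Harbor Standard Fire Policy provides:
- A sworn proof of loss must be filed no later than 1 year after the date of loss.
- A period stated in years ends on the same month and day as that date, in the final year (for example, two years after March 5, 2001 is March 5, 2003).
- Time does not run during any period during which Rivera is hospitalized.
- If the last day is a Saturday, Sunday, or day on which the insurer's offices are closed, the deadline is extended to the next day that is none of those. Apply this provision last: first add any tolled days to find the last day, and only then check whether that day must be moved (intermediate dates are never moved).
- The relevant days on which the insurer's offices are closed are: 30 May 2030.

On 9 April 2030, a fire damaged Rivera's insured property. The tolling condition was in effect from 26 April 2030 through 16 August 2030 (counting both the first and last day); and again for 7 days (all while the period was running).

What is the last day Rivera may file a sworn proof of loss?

1 year after 9 April 2030 is April 9, 2031.
From April 26, 2030 through August 16, 2030 inclusive is 113 days; tolling adds 113 days: April 9, 2031 + 113 days = July 31, 2031.
Tolling adds 7 days: July 31, 2031 + 7 days = August 7, 2031.
August 7, 2031 is a Thursday and not a day on which the insurer's offices are closed, so no extension applies.

August 7, 2031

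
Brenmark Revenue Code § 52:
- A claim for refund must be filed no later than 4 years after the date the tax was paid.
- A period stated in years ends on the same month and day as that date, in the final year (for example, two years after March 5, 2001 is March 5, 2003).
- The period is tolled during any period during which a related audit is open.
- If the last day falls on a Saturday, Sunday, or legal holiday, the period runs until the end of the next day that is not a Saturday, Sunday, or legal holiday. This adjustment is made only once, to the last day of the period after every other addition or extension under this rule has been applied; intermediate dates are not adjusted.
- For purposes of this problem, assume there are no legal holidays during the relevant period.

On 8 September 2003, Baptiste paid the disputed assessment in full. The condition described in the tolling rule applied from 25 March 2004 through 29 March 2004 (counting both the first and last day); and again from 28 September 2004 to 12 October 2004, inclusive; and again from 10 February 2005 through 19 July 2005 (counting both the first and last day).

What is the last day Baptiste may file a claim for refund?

4 years after 8 September 2003 is September 8, 2007.
From March 25, 2004 through March 29, 2004 inclusive is 5 days; tolling adds 5 days: September 8, 2007 + 5 days = September 13, 2007.
From September 28, 2004 through October 12, 2004 inclusive is 15 days; tolling adds 15 days: September 13, 2007 + 15 days = September 28, 2007.
From February 10, 2005 through July 19, 2005 inclusive is 160 days; tolling adds 160 days: September 28, 2007 + 160 days = March 6, 2008.
March 6, 2008 is a Thursday and not a legal holiday, so no extension applies.

March 6, 2008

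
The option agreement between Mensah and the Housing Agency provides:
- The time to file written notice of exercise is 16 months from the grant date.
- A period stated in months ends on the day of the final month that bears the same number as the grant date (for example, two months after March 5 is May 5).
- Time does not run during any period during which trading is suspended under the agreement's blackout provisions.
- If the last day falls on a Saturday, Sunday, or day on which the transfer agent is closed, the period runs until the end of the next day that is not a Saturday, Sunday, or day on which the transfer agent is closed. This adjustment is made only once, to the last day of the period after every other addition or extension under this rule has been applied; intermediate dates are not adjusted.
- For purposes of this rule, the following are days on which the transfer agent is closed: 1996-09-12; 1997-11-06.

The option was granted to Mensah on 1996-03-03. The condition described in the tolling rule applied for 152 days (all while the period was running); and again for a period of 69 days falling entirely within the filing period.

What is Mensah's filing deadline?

16 months after 1996-03-03 is July 3, 1997.
Tolling adds 152 days: July 3, 1997 + 152 days = December 2, 1997.
Tolling adds 69 days: December 2, 1997 + 69 days = February 9, 1998.
February 9, 1998 is a Monday and not a day on which the transfer agent is closed, so no extension applies.

February 9, 1998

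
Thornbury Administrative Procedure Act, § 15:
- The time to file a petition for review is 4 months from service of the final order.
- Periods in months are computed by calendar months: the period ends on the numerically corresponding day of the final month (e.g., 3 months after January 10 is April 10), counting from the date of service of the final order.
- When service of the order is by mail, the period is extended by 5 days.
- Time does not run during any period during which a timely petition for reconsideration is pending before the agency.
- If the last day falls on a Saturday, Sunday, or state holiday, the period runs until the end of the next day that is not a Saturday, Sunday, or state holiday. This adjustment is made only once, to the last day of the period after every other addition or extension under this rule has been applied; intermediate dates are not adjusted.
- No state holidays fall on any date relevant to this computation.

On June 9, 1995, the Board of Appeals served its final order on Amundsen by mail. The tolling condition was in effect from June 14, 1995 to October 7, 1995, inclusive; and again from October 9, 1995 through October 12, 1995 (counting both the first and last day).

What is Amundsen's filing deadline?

4 months after June 9, 1995 is October 9, 1995.
Service was by mail, adding 5 days: October 9, 1995 + 5 days = October 14, 1995.
From June 14, 1995 through October 7, 1995 inclusive is 116 days; tolling adds 116 days: October 14, 1995 + 116 days = February 7, 1996.
From October 9, 1995 through October 12, 1995 inclusive is 4 days; tolling adds 4 days: February 7, 1996 + 4 days = February 11, 1996.
February 11, 1996 is Sunday. The next qualifying day is February 12, 1996.

February 12, 1996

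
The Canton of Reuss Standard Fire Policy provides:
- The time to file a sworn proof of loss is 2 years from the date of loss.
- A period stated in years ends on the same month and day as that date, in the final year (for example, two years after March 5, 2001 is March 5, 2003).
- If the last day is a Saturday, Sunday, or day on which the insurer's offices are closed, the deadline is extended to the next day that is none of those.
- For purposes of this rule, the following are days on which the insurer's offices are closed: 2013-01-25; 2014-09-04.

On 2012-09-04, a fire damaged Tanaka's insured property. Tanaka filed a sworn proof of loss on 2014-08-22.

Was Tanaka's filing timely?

Yes

2 years after 2012-09-04 is September 4, 2014.
September 4, 2014 is a listed holiday. The next qualifying day is September 5, 2014.
The deadline is September 5, 2014; the filing on August 22, 2014 is on or before that date.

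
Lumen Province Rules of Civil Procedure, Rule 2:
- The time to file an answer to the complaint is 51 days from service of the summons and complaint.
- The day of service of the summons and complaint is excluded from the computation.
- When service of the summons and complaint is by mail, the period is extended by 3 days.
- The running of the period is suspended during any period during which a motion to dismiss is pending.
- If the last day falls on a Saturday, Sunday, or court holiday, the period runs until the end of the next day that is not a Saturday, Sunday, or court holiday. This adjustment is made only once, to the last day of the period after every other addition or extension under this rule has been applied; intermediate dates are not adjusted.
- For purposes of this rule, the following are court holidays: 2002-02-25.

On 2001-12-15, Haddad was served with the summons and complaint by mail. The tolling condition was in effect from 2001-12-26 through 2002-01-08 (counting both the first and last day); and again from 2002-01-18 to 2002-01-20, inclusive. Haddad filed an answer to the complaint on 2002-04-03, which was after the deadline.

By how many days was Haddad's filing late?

36 days

51 days after 2001-12-15 is February 4, 2002.
Service was by mail, adding 3 days: February 4, 2002 + 3 days = February 7, 2002.
From December 26, 2001 through January 8, 2002 inclusive is 14 days; tolling adds 14 days: February 7, 2002 + 14 days = February 21, 2002.
From January 18, 2002 through January 20, 2002 inclusive is 3 days; tolling adds 3 days: February 21, 2002 + 3 days = February 24, 2002.
February 24, 2002 is Sunday; February 25, 2002 is a listed holiday. The next qualifying day is February 26, 2002.
The deadline is February 26, 2002; from February 26, 2002 to April 3, 2002 is 36 days.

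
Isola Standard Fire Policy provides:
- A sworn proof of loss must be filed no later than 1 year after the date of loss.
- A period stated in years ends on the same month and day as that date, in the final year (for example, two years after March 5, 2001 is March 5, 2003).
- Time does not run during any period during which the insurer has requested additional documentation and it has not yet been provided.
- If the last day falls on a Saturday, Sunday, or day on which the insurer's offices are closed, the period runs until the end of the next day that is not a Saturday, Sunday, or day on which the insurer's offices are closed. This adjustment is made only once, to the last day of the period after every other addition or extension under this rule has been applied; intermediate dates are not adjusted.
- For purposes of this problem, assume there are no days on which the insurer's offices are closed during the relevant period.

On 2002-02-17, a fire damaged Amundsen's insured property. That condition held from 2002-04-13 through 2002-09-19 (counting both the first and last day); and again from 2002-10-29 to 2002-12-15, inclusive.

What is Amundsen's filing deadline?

1 year after 2002-02-17 is February 17, 2003.
From April 13, 2002 through September 19, 2002 inclusive is 160 days; tolling adds 160 days: February 17, 2003 + 160 days = July 27, 2003.
From October 29, 2002 through December 15, 2002 inclusive is 48 days; tolling adds 48 days: July 27, 2003 + 48 days = September 13, 2003.
September 13, 2003 is Saturday; September 14, 2003 is Sunday. The next qualifying day is September 15, 2003.

September 15, 2003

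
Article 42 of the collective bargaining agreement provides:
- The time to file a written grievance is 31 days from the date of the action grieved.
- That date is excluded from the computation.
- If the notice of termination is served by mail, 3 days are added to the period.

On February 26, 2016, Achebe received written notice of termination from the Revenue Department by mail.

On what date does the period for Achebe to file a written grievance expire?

31 days after February 26, 2016 is March 28, 2016.
Service was by mail, adding 3 days: March 28, 2016 + 3 days = March 31, 2016.

March 31, 2016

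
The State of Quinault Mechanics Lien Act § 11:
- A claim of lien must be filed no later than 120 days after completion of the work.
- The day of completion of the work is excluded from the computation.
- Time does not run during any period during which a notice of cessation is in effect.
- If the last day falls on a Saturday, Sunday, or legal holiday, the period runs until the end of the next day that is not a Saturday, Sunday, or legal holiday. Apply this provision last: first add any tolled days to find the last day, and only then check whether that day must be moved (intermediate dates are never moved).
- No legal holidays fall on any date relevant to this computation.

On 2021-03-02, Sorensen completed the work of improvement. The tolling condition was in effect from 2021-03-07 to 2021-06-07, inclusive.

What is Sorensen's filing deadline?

120 days after 2021-03-02 is June 30, 2021.
From March 7, 2021 through June 7, 2021 inclusive is 93 days; tolling adds 93 days: June 30, 2021 + 93 days = October 1, 2021.
October 1, 2021 is a Friday and not a legal holiday, so no extension applies.

October 1, 2021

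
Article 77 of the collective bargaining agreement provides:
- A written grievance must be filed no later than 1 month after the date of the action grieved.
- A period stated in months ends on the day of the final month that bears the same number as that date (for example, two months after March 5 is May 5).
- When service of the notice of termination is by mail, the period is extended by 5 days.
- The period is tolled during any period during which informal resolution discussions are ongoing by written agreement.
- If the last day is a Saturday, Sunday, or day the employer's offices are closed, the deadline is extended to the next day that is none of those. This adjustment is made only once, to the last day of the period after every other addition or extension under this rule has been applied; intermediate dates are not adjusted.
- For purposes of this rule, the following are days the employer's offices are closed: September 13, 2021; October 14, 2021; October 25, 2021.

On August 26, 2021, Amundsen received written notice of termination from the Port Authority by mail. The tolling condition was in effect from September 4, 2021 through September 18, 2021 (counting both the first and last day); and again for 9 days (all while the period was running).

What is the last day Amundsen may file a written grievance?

October 26, 2021

1 month after August 26, 2021 is September 26, 2021.
Service was by mail, adding 5 days: September 26, 2021 + 5 days = October 1, 2021.
From September 4, 2021 through September 18, 2021 inclusive is 15 days; tolling adds 15 days: October 1, 2021 + 15 days = October 16, 2021.
Tolling adds 9 days: October 16, 2021 + 9 days = October 25, 2021.
October 25, 2021 is a listed holiday. The next qualifying day is October 26, 2021.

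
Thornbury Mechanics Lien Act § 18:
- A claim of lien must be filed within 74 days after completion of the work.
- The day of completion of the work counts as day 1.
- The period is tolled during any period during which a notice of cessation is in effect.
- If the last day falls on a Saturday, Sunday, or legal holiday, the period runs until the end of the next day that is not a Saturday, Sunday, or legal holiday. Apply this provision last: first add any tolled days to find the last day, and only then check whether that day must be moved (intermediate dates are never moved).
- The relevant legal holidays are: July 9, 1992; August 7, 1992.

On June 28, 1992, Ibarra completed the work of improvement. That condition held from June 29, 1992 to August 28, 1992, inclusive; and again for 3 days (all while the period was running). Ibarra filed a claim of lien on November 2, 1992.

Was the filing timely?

Yes

Counting June 28, 1992 as day 1, day 74 is September 9, 1992.
From June 29, 1992 through August 28, 1992 inclusive is 61 days; tolling adds 61 days: September 9, 1992 + 61 days = November 9, 1992.
Tolling adds 3 days: November 9, 1992 + 3 days = November 12, 1992.
November 12, 1992 is a Thursday and not a legal holiday, so no extension applies.
The deadline is November 12, 1992; the filing on November 2, 1992 is on or before that date.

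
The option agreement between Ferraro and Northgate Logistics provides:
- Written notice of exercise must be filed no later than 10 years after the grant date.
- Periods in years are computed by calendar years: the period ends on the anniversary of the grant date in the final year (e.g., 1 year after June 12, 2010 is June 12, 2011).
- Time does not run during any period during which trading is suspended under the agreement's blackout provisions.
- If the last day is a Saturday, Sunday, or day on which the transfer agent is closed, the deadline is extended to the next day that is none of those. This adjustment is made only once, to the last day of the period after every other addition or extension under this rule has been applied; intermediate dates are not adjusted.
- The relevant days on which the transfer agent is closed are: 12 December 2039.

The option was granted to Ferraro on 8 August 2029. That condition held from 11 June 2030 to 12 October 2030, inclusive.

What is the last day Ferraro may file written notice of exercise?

10 years after 8 August 2029 is August 8, 2039.
From June 11, 2030 through October 12, 2030 inclusive is 124 days; tolling adds 124 days: August 8, 2039 + 124 days = December 10, 2039.
December 10, 2039 is Saturday; December 11, 2039 is Sunday; December 12, 2039 is a listed holiday. The next qualifying day is December 13, 2039.

December 13, 2039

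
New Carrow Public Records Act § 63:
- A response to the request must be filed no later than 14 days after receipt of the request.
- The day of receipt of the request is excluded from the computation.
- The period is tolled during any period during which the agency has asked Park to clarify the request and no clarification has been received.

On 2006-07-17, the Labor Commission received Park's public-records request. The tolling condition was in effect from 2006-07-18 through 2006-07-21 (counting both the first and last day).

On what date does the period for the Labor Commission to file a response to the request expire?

14 days after 2006-07-17 is July 31, 2006.
From July 18, 2006 through July 21, 2006 inclusive is 4 days; tolling adds 4 days: July 31, 2006 + 4 days = August 4, 2006.

August 4, 2006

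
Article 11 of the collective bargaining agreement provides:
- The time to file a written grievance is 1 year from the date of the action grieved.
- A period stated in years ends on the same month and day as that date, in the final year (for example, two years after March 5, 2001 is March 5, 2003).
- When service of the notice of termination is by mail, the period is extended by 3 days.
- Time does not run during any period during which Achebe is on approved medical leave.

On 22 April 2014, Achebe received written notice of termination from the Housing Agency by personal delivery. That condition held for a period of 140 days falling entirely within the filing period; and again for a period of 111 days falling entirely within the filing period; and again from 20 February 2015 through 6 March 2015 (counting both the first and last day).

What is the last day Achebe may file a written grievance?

January 13, 2016

1 year after 22 April 2014 is April 22, 2015.
Service was not by mail, so no mail extension applies.
Tolling adds 140 days: April 22, 2015 + 140 days = September 9, 2015.
Tolling adds 111 days: September 9, 2015 + 111 days = December 29, 2015.
From February 20, 2015 through March 6, 2015 inclusive is 15 days; tolling adds 15 days: December 29, 2015 + 15 days = January 13, 2016.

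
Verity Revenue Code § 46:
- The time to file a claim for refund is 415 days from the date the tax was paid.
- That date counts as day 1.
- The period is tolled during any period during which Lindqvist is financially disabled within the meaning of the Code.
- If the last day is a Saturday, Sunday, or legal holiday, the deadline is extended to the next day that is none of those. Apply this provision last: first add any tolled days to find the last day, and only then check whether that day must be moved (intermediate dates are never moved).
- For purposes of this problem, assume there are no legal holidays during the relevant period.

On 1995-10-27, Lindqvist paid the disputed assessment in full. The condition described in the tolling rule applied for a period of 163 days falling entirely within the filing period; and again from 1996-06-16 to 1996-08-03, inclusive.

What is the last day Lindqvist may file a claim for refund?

Counting 1995-10-27 as day 1, day 415 is December 14, 1996.
Tolling adds 163 days: December 14, 1996 + 163 days = May 26, 1997.
From June 16, 1996 through August 3, 1996 inclusive is 49 days; tolling adds 49 days: May 26, 1997 + 49 days = July 14, 1997.
July 14, 1997 is a Monday and not a legal holiday, so no extension applies.

July 14, 1997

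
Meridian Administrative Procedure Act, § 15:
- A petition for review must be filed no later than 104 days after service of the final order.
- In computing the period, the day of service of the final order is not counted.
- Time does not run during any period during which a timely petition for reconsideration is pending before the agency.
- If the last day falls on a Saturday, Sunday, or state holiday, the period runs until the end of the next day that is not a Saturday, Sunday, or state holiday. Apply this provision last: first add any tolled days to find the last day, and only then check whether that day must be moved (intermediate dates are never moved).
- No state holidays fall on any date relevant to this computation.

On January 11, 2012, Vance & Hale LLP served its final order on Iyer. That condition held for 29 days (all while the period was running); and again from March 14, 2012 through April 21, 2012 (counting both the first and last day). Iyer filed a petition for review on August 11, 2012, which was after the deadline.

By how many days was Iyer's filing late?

40 days

104 days after January 11, 2012 is April 24, 2012.
Tolling adds 29 days: April 24, 2012 + 29 days = May 23, 2012.
From March 14, 2012 through April 21, 2012 inclusive is 39 days; tolling adds 39 days: May 23, 2012 + 39 days = July 1, 2012.
July 1, 2012 is Sunday. The next qualifying day is July 2, 2012.
The deadline is July 2, 2012; from July 2, 2012 to August 11, 2012 is 40 days.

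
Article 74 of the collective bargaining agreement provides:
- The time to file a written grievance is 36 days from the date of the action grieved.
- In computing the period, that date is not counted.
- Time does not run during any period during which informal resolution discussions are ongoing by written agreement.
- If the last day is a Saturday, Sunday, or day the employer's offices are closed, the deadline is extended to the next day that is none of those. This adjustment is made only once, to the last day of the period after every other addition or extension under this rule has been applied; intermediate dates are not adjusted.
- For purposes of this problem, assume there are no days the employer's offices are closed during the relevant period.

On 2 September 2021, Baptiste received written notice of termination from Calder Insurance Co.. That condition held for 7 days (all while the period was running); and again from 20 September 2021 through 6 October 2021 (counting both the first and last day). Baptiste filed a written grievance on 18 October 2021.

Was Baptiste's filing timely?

Yes

36 days after 2 September 2021 is October 8, 2021.
Tolling adds 7 days: October 8, 2021 + 7 days = October 15, 2021.
From September 20, 2021 through October 6, 2021 inclusive is 17 days; tolling adds 17 days: October 15, 2021 + 17 days = November 1, 2021.
November 1, 2021 is a Monday and not a day the employer's offices are closed, so no extension applies.
The deadline is November 1, 2021; the filing on October 18, 2021 is on or before that date.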